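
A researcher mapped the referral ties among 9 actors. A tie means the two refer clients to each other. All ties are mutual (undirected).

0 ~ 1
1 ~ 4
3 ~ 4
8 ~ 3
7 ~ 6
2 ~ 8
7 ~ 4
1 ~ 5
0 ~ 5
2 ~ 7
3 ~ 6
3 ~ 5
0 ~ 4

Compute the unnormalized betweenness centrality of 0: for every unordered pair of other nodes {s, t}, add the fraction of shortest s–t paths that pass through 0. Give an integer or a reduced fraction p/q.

Pairs whose geodesics pass through 0 — 5–7: 1/4; 5–4: 1/3.
All other pairs contribute 0.
Summing the contributions gives betweenness(0) = 7/12.

7/12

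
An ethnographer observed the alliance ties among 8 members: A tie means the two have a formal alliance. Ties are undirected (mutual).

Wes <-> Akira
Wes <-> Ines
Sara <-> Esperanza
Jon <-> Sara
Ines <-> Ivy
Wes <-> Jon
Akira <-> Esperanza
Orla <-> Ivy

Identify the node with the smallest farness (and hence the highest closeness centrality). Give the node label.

Farness (sum of distances to all others) for each node — Akira:15, Esperanza:18, Ines:14, Ivy:18, Jon:15, Orla:24, Sara:18, Wes:12.
The smallest farness is 12, for Wes, so Wes has the highest closeness.

Wes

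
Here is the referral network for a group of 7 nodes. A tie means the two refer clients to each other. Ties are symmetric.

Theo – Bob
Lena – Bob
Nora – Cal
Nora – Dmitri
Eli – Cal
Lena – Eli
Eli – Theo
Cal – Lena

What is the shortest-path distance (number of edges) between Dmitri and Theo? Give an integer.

4

One shortest route is Dmitri – Nora – Cal – Eli – Theo, which uses 4 edges, and at distance 3 from Dmitri we only reach {Eli, Lena}, which does not include Theo. So d(Dmitri,Theo) = 4.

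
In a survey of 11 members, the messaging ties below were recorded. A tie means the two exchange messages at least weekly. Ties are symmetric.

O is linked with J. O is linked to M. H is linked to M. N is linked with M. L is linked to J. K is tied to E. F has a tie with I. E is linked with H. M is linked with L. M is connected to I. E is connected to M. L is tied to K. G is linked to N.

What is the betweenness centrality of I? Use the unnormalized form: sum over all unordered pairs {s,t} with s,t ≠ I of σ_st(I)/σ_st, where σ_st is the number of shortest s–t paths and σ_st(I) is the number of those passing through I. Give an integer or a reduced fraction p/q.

Pairs whose geodesics pass through I — J–F: 2/2; H–F: 1; E–F: 1; N–F: 1; K–F: 2/2; L–F: 1; G–F: 1; O–F: 1; M–F: 1.
All other pairs contribute 0.
Summing the contributions gives betweenness(I) = 9.

9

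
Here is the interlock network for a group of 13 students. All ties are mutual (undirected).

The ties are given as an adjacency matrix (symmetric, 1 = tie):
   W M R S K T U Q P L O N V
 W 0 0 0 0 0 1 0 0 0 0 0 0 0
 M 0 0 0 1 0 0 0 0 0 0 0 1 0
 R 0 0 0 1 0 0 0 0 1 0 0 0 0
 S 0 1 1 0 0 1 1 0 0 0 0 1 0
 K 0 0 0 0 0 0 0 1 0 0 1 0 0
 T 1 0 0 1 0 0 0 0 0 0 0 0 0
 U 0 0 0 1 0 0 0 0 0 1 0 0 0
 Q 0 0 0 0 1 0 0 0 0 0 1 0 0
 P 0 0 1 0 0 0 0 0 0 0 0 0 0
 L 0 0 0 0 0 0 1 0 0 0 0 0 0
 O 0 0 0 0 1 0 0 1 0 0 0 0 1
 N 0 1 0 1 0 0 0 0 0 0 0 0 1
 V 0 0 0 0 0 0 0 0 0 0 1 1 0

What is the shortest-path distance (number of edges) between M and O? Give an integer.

One shortest route is M – N – V – O, which uses 3 edges, and at distance 2 from M we only reach {R, T, U, V}, which does not include O. So d(M,O) = 3.

3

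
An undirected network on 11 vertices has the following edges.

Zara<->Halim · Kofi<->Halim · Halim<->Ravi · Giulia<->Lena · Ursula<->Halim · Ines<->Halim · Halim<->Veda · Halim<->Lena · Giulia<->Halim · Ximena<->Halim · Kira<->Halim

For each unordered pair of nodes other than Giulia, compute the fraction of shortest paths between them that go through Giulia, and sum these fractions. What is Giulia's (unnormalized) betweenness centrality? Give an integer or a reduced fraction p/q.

No shortest path between any pair of other nodes passes through Giulia.
Summing the contributions gives betweenness(Giulia) = 0.

0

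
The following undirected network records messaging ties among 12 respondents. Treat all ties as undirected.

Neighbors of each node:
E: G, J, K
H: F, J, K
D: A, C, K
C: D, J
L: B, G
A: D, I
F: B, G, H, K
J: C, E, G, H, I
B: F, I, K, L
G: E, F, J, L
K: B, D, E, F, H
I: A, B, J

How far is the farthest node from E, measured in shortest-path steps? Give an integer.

3

Distances from E: A:3, B:2, C:2, D:2, F:2, G:1, H:2, I:2, J:1, K:1, L:2.
The largest is 3 (to A), so the eccentricity of E is 3.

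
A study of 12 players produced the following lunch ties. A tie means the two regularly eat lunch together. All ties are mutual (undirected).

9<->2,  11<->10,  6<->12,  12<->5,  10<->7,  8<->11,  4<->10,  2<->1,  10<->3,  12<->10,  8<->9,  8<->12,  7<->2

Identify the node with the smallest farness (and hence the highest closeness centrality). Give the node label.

Farness (sum of distances to all others) for each node — 1:37, 2:27, 3:29, 4:29, 5:31, 6:31, 7:23, 8:23, 9:27, 10:19, 11:25, 12:21.
The smallest farness is 19, for 10, so 10 has the highest closeness.

10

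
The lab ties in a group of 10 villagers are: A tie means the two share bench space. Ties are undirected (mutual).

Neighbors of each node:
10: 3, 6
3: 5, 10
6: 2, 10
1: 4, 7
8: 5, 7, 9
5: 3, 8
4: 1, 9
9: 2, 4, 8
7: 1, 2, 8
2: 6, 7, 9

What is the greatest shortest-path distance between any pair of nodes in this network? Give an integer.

4

Eccentricity of each node (its greatest distance to any other): 1:4, 2:3, 3:4, 4:4, 5:3, 6:3, 7:3, 8:3, 9:3, 10:4.
The maximum eccentricity is 4, realized for instance by the pair 3–4 via 3 – 5 – 8 – 9 – 4. So the diameter is 4.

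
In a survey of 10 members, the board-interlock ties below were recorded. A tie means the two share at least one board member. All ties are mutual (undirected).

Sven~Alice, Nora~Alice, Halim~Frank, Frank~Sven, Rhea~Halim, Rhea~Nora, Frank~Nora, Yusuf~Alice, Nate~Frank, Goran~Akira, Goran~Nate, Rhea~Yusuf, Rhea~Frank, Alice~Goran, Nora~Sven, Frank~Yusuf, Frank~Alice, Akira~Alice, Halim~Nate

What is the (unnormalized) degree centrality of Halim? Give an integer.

Halim is directly tied to Frank, Nate, and Rhea. That is 3 neighbors, so the degree of Halim is 3.

3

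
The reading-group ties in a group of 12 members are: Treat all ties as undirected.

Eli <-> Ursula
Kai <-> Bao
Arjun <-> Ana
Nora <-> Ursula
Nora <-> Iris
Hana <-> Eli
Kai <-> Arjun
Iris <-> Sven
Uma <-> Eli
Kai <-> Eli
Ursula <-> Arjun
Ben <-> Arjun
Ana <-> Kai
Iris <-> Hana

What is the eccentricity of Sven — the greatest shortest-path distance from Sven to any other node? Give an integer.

5

Distances from Sven: Ana:5, Arjun:4, Bao:5, Ben:5, Eli:3, Hana:2, Iris:1, Kai:4, Nora:2, Uma:4, Ursula:3.
The largest is 5 (to Bao, Ana, and Ben), so the eccentricity of Sven is 5.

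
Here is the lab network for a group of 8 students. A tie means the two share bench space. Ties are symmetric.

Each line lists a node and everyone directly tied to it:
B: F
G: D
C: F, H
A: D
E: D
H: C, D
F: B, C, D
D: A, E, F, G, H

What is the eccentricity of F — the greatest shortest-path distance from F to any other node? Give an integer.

Distances from F: A:2, B:1, C:1, D:1, E:2, G:2, H:2.
The largest is 2 (to H, A, E, and G), so the eccentricity of F is 2.

2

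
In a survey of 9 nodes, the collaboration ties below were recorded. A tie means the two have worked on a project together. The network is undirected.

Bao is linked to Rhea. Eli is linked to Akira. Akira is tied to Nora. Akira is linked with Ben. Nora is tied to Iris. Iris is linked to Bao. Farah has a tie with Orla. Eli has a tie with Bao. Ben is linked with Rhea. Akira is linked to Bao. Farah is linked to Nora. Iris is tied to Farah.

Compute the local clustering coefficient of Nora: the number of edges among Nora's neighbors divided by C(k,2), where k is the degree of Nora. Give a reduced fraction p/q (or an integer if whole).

1/3

Nora's neighbors: Akira, Farah, and Iris (k = 3).
Possible neighbor pairs: C(3,2) = 3. Edges among them: Farah–Iris → e = 1.
Clustering(Nora) = 1/3.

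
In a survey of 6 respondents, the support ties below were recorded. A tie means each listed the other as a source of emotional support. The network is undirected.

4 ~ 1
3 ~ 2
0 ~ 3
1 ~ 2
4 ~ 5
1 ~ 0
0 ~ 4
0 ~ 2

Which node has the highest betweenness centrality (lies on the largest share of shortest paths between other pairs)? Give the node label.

4

Unnormalized betweenness of each node: 0:7/2, 1:1, 2:1/2, 3:0, 4:4, 5:0.
4 has the largest value, 4, making it the main broker — the node through which the most shortest paths run.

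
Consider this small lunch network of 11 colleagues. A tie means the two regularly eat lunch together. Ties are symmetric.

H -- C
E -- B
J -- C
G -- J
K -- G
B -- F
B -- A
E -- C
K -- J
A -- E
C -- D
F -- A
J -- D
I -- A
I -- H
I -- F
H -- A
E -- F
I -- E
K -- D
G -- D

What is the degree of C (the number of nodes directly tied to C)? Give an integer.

C is directly tied to D, E, H, and J. That is 4 neighbors, so the degree of C is 4.

4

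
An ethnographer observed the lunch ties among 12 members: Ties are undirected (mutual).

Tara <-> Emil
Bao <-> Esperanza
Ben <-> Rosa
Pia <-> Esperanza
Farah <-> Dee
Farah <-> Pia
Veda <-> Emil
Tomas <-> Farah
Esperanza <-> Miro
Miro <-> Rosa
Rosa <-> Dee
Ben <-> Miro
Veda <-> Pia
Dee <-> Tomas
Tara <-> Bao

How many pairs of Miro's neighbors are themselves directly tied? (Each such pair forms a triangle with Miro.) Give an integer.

1

Miro's neighbors: Ben, Esperanza, and Rosa.
Neighbor pairs that are themselves tied: Miro–Ben–Rosa. Each forms one triangle with Miro, for 1 in total.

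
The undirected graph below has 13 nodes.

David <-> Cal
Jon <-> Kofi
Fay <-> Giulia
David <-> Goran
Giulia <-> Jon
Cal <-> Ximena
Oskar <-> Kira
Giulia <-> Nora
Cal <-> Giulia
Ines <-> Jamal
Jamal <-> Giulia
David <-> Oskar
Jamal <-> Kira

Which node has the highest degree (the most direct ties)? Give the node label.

Giulia

Degrees — Cal:3, David:3, Fay:1, Giulia:5, Goran:1, Ines:1, Jamal:3, Jon:2, Kira:2, Kofi:1, Nora:1, Oskar:2, Ximena:1.
The maximum is 5, attained only by Giulia.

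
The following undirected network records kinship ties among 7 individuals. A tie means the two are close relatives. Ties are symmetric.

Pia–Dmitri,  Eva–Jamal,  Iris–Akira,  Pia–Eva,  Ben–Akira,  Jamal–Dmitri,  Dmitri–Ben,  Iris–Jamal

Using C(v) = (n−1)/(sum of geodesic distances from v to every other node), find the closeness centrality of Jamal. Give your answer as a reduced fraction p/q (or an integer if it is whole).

2/3

Distances from Jamal: Akira:2, Ben:2, Dmitri:1, Eva:1, Iris:1, Pia:2. Sum = 9.
n = 7, so closeness = 6/9 = 2/3.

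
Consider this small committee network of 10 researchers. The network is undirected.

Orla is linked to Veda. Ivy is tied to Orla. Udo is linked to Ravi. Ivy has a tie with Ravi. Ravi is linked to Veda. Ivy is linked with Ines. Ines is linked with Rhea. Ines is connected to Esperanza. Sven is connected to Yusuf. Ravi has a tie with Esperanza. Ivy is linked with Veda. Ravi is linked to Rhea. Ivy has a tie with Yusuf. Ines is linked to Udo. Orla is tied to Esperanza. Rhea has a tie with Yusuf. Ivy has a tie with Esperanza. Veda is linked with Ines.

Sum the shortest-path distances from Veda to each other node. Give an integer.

Distances from Veda: Esperanza:2, Ines:1, Ivy:1, Orla:1, Ravi:1, Rhea:2, Sven:3, Udo:2, Yusuf:2.
Sum = 2 + 1 + 1 + 1 + 1 + 2 + 3 + 2 + 2 = 15.

15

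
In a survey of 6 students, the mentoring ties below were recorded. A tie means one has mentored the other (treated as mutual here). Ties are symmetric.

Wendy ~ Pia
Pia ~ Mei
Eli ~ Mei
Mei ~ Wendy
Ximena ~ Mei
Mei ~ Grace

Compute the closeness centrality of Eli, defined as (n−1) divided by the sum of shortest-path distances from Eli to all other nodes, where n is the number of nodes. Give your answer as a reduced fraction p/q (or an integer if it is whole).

Distances from Eli: Grace:2, Mei:1, Pia:2, Wendy:2, Ximena:2. Sum = 9.
n = 6, so closeness = 5/9.

5/9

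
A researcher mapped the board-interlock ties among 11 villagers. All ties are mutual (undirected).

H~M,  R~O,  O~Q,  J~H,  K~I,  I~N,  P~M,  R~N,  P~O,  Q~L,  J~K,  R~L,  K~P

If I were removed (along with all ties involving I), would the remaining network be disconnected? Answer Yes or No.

Even without I, every remaining node can still reach every other (the residual graph is connected), so I is not a cut vertex.

No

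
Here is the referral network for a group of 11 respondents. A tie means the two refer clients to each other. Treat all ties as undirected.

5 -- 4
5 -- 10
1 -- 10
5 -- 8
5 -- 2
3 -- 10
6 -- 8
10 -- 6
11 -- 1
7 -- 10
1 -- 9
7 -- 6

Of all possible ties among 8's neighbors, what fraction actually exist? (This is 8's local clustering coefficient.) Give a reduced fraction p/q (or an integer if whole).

8's neighbors: 5 and 6 (k = 2).
Possible neighbor pairs: C(2,2) = 1. Edges among them: none → e = 0.
Clustering(8) = 0/1.

0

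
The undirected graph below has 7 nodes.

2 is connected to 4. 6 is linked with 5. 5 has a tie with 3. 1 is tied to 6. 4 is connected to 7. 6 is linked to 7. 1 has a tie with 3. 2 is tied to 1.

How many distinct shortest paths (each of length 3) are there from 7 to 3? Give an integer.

The shortest distance is 3. The length-3 paths are: 7–6–5–3; 7–6–1–3.
That gives 2 distinct shortest paths.

2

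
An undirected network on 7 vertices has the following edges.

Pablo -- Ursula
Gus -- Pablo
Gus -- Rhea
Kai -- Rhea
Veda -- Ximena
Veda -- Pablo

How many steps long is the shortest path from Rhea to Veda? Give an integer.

3

One shortest route is Rhea – Gus – Pablo – Veda, which uses 3 edges, and at distance 2 from Rhea we only reach {Pablo}, which does not include Veda. So d(Rhea,Veda) = 3.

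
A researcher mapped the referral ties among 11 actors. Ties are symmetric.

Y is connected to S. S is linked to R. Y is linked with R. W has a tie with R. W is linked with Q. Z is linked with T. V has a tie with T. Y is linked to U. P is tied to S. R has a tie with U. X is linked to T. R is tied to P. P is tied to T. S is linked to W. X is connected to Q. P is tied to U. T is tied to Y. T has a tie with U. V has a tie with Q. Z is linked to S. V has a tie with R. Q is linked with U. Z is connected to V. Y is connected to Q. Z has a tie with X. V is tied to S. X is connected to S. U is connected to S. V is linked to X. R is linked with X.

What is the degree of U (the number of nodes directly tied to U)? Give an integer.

6

U is directly tied to P, Q, R, S, T, and Y. That is 6 neighbors, so the degree of U is 6.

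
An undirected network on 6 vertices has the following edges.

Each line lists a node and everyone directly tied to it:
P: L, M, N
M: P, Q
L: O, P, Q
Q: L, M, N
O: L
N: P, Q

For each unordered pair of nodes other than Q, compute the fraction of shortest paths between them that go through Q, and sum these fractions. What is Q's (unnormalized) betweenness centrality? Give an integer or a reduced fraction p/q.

Pairs whose geodesics pass through Q — M–O: 1/2; M–N: 1/2; M–L: 1/2; O–N: 1/2; N–L: 1/2.
All other pairs contribute 0.
Summing the contributions gives betweenness(Q) = 5/2.

5/2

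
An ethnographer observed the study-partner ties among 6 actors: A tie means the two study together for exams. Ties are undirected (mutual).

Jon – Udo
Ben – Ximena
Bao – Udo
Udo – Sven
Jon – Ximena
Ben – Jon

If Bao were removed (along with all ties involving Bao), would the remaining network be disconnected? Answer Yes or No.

No

Even without Bao, every remaining node can still reach every other (the residual graph is connected), so Bao is not a cut vertex.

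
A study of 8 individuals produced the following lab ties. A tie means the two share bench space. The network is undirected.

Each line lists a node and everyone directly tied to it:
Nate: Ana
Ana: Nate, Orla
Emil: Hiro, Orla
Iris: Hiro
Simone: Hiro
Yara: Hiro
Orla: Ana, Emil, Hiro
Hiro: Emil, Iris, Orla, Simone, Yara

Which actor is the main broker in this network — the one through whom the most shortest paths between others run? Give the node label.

Hiro

Unnormalized betweenness of each node: Ana:6, Emil:0, Hiro:15, Iris:0, Nate:0, Orla:10, Simone:0, Yara:0.
Hiro has the largest value, 15, making it the main broker — the node through which the most shortest paths run.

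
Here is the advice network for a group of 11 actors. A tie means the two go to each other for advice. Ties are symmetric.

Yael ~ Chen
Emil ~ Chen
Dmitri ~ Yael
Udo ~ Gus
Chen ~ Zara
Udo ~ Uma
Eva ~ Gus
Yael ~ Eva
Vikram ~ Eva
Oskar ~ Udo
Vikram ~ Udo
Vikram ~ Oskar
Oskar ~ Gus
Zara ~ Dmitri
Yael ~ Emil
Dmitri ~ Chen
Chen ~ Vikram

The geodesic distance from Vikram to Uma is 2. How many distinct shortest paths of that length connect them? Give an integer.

1

The shortest distance is 2, and the only length-2 path is Vikram–Udo–Uma. So there is exactly 1 shortest path.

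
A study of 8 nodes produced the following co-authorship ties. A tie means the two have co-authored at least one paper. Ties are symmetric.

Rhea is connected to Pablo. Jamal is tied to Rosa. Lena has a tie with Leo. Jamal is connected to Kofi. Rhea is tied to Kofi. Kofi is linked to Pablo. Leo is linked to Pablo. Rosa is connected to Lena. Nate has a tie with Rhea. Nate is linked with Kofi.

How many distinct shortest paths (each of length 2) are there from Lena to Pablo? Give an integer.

The shortest distance is 2, and the only length-2 path is Lena–Leo–Pablo. So there is exactly 1 shortest path.

1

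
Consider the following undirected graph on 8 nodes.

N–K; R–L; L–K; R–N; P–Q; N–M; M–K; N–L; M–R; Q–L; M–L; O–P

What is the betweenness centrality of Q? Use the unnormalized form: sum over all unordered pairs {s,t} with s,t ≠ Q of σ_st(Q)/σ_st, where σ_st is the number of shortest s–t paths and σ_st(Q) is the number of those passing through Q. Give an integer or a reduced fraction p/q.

Pairs whose geodesics pass through Q — N–O: 1; N–P: 1; K–O: 1; K–P: 1; R–O: 1; R–P: 1; L–O: 1; L–P: 1; M–O: 1; M–P: 1.
All other pairs contribute 0.
Summing the contributions gives betweenness(Q) = 10.

10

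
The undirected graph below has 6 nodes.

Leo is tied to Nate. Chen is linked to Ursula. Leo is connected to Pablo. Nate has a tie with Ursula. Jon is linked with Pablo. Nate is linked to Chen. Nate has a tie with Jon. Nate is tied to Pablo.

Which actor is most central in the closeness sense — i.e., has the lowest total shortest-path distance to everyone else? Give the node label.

Nate

Farness (sum of distances to all others) for each node — Chen:8, Jon:8, Leo:8, Nate:5, Pablo:7, Ursula:8.
The smallest farness is 5, for Nate, so Nate has the highest closeness.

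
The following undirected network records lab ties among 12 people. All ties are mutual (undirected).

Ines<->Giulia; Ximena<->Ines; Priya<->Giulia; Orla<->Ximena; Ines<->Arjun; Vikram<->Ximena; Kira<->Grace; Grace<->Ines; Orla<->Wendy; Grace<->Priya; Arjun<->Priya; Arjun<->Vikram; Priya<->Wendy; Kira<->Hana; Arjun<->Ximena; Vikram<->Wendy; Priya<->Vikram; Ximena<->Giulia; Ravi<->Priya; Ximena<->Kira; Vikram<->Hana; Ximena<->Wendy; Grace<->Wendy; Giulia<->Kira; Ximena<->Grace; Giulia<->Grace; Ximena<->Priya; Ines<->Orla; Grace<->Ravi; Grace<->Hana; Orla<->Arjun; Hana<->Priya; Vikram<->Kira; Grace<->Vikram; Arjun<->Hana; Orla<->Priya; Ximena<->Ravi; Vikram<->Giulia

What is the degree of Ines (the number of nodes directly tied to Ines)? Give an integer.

Ines is directly tied to Arjun, Giulia, Grace, Orla, and Ximena. That is 5 neighbors, so the degree of Ines is 5.

5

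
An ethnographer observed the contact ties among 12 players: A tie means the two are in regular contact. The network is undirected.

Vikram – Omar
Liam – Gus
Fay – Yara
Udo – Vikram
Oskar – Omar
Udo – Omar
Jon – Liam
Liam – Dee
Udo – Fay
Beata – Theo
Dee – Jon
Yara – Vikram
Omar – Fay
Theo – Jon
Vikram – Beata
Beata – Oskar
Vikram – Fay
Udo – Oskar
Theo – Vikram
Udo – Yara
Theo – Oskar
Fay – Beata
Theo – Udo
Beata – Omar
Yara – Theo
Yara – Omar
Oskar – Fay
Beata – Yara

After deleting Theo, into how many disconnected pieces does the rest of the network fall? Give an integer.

Without Theo, the remaining ties split the others into: {Dee, Gus, Jon, Liam}; {Beata, Fay, Omar, Oskar, Udo, Vikram, Yara}.
That's 2 separate components.

2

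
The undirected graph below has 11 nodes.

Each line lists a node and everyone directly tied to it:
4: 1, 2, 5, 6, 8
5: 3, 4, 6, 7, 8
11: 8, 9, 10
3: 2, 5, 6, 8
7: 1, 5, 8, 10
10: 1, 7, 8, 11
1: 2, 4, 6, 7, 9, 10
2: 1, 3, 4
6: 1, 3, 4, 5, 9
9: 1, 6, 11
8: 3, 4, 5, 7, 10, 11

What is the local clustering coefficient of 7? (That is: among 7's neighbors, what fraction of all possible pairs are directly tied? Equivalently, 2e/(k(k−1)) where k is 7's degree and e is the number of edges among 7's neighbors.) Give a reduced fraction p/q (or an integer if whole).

7's neighbors: 1, 5, 8, and 10 (k = 4).
Possible neighbor pairs: C(4,2) = 6. Edges among them: 1–10, 5–8, 8–10 → e = 3.
Clustering(7) = 3/6 = 1/2.

1/2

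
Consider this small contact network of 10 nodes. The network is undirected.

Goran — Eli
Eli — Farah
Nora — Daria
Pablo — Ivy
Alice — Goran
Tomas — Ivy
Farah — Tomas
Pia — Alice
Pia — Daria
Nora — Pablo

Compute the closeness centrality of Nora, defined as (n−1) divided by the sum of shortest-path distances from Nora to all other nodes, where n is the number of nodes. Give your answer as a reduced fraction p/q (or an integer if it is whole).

9/25

Distances from Nora: Alice:3, Daria:1, Eli:5, Farah:4, Goran:4, Ivy:2, Pablo:1, Pia:2, Tomas:3. Sum = 25.
n = 10, so closeness = 9/25.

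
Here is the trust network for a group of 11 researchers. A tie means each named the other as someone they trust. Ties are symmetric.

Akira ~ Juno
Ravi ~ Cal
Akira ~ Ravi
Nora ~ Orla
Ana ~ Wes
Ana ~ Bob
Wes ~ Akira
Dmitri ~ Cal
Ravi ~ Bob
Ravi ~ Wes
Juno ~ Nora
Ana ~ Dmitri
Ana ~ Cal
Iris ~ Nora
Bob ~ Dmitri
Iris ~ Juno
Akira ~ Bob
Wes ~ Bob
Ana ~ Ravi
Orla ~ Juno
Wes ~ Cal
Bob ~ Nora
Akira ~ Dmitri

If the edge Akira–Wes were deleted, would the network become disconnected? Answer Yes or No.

Even without that edge, Akira still reaches Wes via Akira – Ravi – Wes, so the network stays connected. Not a bridge.

No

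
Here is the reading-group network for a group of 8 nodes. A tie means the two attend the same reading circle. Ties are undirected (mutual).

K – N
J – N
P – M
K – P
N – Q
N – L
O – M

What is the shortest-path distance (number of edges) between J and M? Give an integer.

One shortest route is J – N – K – P – M, which uses 4 edges, and at distance 3 from J we only reach {P}, which does not include M. So d(J,M) = 4.

4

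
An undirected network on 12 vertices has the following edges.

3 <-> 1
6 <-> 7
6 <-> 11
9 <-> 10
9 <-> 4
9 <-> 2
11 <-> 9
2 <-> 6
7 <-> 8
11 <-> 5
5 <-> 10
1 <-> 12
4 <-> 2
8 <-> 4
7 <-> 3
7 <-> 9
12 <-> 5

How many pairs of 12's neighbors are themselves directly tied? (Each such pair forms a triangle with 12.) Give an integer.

12's neighbors are 1 and 5, but none of them are tied to each other, so no triangle contains 12.

0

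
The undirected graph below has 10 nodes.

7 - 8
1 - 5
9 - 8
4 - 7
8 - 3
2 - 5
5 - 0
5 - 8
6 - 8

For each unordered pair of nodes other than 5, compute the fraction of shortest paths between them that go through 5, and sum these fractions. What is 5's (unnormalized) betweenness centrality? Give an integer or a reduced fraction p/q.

21

Pairs whose geodesics pass through 5 — 7–0: 1; 7–1: 1; 7–2: 1; 8–0: 1; 8–1: 1; 8–2: 1; 4–0: 1; 4–1: 1; 4–2: 1; 0–1: 1; 0–3: 1; 0–6: 1; 0–9: 1; 0–2: 1 … (+7 more pairs).
All other pairs contribute 0.
Summing the contributions gives betweenness(5) = 21.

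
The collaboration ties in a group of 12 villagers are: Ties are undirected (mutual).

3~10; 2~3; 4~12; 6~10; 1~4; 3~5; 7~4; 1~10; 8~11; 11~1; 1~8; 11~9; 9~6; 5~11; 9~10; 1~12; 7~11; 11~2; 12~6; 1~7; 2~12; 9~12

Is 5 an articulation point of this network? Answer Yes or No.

Even without 5, every remaining node can still reach every other (the residual graph is connected), so 5 is not a cut vertex.

No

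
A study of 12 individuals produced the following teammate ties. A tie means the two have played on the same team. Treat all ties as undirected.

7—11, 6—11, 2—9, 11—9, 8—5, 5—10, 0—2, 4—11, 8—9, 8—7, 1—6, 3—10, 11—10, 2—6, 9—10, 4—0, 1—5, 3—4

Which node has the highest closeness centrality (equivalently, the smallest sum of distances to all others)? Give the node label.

11

Farness (sum of distances to all others) for each node — 0:26, 1:25, 2:22, 3:25, 4:22, 5:23, 6:21, 7:24, 8:23, 9:19, 10:19, 11:17.
The smallest farness is 17, for 11, so 11 has the highest closeness.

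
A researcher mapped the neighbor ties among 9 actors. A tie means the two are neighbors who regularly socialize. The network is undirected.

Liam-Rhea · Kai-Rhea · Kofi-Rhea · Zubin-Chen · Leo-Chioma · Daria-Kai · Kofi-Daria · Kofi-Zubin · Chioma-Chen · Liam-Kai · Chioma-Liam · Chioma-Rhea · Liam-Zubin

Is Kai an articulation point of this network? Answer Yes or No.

Even without Kai, every remaining node can still reach every other (the residual graph is connected), so Kai is not a cut vertex.

No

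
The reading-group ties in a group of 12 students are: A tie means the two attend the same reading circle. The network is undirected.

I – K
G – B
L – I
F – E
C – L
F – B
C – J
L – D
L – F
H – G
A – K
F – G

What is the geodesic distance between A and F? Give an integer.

One shortest route is A – K – I – L – F, which uses 4 edges, and at distance 3 from A we only reach {L}, which does not include F. So d(A,F) = 4.

4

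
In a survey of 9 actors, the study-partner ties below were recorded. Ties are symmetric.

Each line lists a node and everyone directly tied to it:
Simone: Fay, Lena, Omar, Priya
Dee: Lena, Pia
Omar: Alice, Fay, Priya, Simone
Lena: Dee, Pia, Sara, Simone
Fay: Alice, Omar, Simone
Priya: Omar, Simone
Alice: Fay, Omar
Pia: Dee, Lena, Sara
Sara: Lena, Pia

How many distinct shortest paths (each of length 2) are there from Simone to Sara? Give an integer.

The shortest distance is 2, and the only length-2 path is Simone–Lena–Sara. So there is exactly 1 shortest path.

1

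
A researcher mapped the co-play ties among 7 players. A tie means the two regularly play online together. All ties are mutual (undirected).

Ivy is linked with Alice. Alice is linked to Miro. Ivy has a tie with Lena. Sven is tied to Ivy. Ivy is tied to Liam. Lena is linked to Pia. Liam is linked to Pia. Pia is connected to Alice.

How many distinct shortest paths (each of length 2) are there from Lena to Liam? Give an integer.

2

The shortest distance is 2. The length-2 paths are: Lena–Ivy–Liam; Lena–Pia–Liam.
That gives 2 distinct shortest paths.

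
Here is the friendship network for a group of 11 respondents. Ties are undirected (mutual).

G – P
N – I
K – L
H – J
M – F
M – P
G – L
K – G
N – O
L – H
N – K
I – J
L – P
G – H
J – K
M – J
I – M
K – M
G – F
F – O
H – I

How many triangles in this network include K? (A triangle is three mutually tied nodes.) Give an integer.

K's neighbors: G, J, L, M, and N.
Neighbor pairs that are themselves tied: K–G–L; K–J–M. Each forms one triangle with K, for 2 in total.

2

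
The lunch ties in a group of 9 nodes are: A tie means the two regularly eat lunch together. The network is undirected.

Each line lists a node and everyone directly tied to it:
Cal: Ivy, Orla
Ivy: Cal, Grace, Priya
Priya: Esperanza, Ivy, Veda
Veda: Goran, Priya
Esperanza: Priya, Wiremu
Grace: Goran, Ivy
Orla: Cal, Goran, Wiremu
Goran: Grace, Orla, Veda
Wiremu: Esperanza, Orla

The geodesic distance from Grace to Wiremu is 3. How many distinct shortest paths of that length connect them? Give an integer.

1

The shortest distance is 3, and the only length-3 path is Grace–Goran–Orla–Wiremu. So there is exactly 1 shortest path.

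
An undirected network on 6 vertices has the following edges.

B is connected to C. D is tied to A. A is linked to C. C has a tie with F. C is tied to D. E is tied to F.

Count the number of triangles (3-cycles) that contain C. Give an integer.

1

C's neighbors: A, B, D, and F.
Neighbor pairs that are themselves tied: C–A–D. Each forms one triangle with C, for 1 in total.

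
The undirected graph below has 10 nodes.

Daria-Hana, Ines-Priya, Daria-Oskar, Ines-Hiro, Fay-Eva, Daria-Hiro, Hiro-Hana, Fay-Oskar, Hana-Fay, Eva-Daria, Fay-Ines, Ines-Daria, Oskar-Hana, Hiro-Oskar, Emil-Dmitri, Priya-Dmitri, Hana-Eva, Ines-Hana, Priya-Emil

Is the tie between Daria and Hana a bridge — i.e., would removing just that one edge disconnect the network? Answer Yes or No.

Even without that edge, Daria still reaches Hana via Daria – Eva – Hana, so the network stays connected. Not a bridge.

No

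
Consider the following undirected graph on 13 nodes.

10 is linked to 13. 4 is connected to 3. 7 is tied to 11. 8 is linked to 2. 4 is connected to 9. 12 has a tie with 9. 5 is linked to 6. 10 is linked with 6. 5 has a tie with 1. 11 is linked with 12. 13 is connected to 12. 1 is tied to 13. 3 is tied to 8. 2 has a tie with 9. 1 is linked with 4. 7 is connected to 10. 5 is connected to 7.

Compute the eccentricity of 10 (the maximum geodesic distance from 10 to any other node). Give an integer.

Distances from 10: 1:2, 2:4, 3:4, 4:3, 5:2, 6:1, 7:1, 8:5, 9:3, 11:2, 12:2, 13:1.
The largest is 5 (to 8), so the eccentricity of 10 is 5.

5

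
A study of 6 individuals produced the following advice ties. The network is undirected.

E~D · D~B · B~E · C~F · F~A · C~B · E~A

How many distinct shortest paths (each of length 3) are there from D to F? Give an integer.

The shortest distance is 3. The length-3 paths are: D–B–C–F; D–E–A–F.
That gives 2 distinct shortest paths.

2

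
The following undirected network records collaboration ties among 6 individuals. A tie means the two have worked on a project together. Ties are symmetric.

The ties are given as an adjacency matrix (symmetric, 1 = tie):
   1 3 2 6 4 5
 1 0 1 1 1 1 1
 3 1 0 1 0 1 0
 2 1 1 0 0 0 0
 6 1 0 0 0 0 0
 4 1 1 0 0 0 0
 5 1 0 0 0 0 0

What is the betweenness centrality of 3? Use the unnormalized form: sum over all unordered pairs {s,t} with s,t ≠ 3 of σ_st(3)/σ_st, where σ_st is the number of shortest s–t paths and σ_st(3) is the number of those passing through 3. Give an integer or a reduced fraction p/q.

Pairs whose geodesics pass through 3 — 2–4: 1/2.
All other pairs contribute 0.
Summing the contributions gives betweenness(3) = 1/2.

1/2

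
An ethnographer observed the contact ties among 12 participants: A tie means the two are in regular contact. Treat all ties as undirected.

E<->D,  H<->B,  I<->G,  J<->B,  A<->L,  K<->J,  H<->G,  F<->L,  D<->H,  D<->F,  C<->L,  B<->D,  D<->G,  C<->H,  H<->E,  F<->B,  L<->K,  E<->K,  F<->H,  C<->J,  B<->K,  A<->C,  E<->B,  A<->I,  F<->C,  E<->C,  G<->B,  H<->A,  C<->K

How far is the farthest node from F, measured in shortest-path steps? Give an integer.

Distances from F: A:2, B:1, C:1, D:1, E:2, G:2, H:1, I:3, J:2, K:2, L:1.
The largest is 3 (to I), so the eccentricity of F is 3.

3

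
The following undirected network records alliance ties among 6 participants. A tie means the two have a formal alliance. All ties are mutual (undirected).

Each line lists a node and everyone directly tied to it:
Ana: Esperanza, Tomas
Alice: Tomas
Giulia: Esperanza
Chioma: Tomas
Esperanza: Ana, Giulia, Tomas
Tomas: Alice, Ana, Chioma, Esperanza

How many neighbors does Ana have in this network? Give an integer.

Ana is directly tied to Esperanza and Tomas. That is 2 neighbors, so the degree of Ana is 2.

2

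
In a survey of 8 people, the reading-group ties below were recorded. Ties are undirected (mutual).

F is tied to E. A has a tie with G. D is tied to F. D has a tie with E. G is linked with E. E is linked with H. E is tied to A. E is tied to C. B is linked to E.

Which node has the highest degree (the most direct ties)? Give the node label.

E

Degrees — A:2, B:1, C:1, D:2, E:7, F:2, G:2, H:1.
The maximum is 7, attained only by E.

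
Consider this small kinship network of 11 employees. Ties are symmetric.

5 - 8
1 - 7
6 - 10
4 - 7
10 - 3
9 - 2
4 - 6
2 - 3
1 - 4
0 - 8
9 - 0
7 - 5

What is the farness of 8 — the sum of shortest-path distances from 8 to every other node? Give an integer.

28

Distances from 8: 0:1, 1:3, 2:3, 3:4, 4:3, 5:1, 6:4, 7:2, 9:2, 10:5.
Sum = 1 + 3 + 3 + 4 + 3 + 1 + 4 + 2 + 2 + 5 = 28.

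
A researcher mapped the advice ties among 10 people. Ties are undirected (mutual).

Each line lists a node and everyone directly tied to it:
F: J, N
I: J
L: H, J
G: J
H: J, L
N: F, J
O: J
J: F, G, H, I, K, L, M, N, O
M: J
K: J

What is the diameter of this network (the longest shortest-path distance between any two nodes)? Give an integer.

2

Eccentricity of each node (its greatest distance to any other): F:2, G:2, H:2, I:2, J:1, K:2, L:2, M:2, N:2, O:2.
The maximum eccentricity is 2, realized for instance by the pair H–F via H – J – F. So the diameter is 2.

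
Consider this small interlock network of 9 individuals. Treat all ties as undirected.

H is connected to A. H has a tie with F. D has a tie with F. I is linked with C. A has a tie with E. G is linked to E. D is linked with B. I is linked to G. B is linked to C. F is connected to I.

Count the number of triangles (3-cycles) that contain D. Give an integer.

0

D's neighbors are B and F, but none of them are tied to each other, so no triangle contains D.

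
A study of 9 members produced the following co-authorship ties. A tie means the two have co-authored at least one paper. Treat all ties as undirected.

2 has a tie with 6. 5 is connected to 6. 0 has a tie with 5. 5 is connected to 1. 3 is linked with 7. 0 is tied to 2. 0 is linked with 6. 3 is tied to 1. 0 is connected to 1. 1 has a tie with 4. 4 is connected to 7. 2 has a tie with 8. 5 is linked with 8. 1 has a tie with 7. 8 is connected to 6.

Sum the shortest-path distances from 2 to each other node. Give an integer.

16

Distances from 2: 0:1, 1:2, 3:3, 4:3, 5:2, 6:1, 7:3, 8:1.
Sum = 1 + 2 + 3 + 3 + 2 + 1 + 3 + 1 = 16.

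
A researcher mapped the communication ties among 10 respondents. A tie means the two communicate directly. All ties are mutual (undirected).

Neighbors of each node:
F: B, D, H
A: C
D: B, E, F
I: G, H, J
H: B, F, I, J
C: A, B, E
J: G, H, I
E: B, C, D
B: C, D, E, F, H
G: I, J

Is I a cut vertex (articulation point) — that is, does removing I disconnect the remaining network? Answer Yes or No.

No

Even without I, every remaining node can still reach every other (the residual graph is connected), so I is not a cut vertex.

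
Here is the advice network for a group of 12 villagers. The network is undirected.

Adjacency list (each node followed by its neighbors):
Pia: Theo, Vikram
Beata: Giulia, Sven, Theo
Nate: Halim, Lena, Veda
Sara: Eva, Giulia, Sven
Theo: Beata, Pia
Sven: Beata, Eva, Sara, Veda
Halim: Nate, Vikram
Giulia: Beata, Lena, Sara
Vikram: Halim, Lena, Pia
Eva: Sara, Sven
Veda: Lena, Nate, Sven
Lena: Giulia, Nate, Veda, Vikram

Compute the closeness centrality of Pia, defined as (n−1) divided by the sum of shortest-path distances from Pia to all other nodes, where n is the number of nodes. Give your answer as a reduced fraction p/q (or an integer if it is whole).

Distances from Pia: Beata:2, Eva:4, Giulia:3, Halim:2, Lena:2, Nate:3, Sara:4, Sven:3, Theo:1, Veda:3, Vikram:1. Sum = 28.
n = 12, so closeness = 11/28.

11/28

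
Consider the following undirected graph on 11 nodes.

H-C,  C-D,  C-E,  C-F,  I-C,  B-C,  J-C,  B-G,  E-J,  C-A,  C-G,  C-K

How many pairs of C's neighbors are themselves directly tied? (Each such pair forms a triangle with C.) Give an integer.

2

C's neighbors: A, B, D, E, F, G, H, I, J, and K.
Neighbor pairs that are themselves tied: C–B–G; C–E–J. Each forms one triangle with C, for 2 in total.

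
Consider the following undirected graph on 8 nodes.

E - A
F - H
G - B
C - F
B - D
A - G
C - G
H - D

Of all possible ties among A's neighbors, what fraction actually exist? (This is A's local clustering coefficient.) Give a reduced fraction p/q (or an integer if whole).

0

A's neighbors: E and G (k = 2).
Possible neighbor pairs: C(2,2) = 1. Edges among them: none → e = 0.
Clustering(A) = 0/1.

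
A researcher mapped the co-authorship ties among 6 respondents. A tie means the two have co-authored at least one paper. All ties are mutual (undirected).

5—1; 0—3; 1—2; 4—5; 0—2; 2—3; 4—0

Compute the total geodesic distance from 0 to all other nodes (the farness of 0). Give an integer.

7

Distances from 0: 1:2, 2:1, 3:1, 4:1, 5:2.
Sum = 2 + 1 + 1 + 1 + 2 = 7.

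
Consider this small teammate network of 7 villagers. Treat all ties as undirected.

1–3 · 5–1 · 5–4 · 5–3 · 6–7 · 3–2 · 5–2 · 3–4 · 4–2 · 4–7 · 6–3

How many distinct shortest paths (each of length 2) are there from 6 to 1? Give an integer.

1

The shortest distance is 2, and the only length-2 path is 6–3–1. So there is exactly 1 shortest path.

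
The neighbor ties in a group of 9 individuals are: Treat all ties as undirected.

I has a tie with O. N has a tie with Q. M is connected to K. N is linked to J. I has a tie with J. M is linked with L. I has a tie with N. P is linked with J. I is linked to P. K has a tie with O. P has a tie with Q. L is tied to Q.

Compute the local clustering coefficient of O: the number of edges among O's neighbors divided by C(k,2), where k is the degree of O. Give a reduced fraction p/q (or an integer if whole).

0

O's neighbors: I and K (k = 2).
Possible neighbor pairs: C(2,2) = 1. Edges among them: none → e = 0.
Clustering(O) = 0/1.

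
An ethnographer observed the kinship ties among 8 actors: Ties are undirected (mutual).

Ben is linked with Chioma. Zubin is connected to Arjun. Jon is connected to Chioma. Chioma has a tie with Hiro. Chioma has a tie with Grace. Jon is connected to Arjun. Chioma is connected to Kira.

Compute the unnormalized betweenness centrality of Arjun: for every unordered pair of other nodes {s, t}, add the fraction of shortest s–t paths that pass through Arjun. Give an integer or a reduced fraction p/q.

6

Pairs whose geodesics pass through Arjun — Chioma–Zubin: 1; Grace–Zubin: 1; Kira–Zubin: 1; Jon–Zubin: 1; Hiro–Zubin: 1; Zubin–Ben: 1.
All other pairs contribute 0.
Summing the contributions gives betweenness(Arjun) = 6.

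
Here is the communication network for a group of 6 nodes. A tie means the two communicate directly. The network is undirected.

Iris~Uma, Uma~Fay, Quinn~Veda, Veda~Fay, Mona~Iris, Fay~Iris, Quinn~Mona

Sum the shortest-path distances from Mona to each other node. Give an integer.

Distances from Mona: Fay:2, Iris:1, Quinn:1, Uma:2, Veda:2.
Sum = 2 + 1 + 1 + 2 + 2 = 8.

8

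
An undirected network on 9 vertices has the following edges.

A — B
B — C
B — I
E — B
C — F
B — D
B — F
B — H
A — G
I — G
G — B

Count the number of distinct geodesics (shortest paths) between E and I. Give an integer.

1

The shortest distance is 2, and the only length-2 path is E–B–I. So there is exactly 1 shortest path.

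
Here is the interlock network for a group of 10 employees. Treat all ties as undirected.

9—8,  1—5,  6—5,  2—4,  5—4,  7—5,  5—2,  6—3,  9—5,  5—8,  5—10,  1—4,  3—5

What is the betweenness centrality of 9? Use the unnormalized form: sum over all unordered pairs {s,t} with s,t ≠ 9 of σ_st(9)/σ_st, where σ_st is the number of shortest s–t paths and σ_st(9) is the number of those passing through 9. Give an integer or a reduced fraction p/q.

0

No shortest path between any pair of other nodes passes through 9.
Summing the contributions gives betweenness(9) = 0.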